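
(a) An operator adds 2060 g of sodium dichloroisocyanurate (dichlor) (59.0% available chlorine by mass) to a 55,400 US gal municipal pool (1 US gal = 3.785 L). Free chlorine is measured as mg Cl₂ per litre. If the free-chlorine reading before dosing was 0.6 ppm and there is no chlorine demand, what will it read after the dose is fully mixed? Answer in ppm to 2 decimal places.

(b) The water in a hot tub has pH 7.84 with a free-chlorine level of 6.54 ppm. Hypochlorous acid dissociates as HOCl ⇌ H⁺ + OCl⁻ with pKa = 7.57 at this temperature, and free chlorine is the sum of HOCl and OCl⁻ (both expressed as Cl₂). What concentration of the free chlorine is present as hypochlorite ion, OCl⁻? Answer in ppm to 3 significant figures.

(a) Volume: 55,400 US gal × 3.785 L/gal = 209,689 L.
(a) Available chlorine delivered: 2060 g × 0.59 = 1215 g as Cl₂.
(a) Concentration rise: 1215 g / 209,689 L = 5.796 mg/L = 5.80 ppm.
(a) Final FC: 0.6 + 5.80 = 6.40 ppm.

(b) [OCl⁻]/[HOCl] = 10^(pH − pKa) = 10^(7.84 − 7.57) = 10^0.27 = 1.862.
(b) Fraction as HOCl = 1 / (1 + 1.862) = 0.3494.
(b) OCl⁻ = (1 − 0.3494) × 6.54 ppm = 4.255 ppm.

(a) 6.40 ppm; (b) 4.25 ppm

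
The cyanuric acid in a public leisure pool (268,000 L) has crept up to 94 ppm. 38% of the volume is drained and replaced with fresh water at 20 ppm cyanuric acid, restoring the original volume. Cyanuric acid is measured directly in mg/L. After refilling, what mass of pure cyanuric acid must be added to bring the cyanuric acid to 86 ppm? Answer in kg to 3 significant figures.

After draining 38% and refilling: 94 × 0.62 + 20 × 0.38 = 65.88 ppm.
Deficit to target: 86 − 65.88 = 20.12 mg/L.
Mass: 20.12 mg/L × 268,000 L = 5392 g cyanuric acid.

5.39 kg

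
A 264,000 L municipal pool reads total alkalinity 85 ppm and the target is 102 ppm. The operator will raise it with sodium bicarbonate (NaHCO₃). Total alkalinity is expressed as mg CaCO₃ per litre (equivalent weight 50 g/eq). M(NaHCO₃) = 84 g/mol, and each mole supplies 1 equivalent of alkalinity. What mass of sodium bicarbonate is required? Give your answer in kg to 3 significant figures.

Alkalinity to add: (102 − 85) = 17 mg/L as CaCO₃ × 264,000 L = 4488 g as CaCO₃.
Equivalents: 4488 g ÷ 50 g/eq = 89.76 eq.
NaHCO₃ supplies 1 eq per mole → 89.76 mol.
Mass: 89.76 mol × 84 g/mol = 7540 g.

7.54 kg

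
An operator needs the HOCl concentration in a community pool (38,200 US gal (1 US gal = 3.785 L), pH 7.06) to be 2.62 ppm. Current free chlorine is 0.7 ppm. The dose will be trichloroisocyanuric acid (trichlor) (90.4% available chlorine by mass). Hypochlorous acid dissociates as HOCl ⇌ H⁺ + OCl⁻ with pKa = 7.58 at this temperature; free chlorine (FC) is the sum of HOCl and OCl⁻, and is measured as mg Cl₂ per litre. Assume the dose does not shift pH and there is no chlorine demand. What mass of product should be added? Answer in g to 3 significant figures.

434 g

Volume: 38,200 US gal × 3.785 L/gal = 144,587 L.
[OCl⁻]/[HOCl] = 10^(pH − pKa) = 10^(7.06 − 7.58) = 0.302; fraction as HOCl = 1/(1 + 0.302) = 0.7681.
Free chlorine required for 2.62 ppm HOCl: 2.62 / 0.7681 = 3.411 ppm.
FC to add: 3.411 − 0.7 = 2.711 mg/L as Cl₂.
Cl₂ equivalent: 2.711 mg/L × 144,587 L = 392 g.
Product at 90.4% available Cl: 392 / 0.904 = 433.6 g.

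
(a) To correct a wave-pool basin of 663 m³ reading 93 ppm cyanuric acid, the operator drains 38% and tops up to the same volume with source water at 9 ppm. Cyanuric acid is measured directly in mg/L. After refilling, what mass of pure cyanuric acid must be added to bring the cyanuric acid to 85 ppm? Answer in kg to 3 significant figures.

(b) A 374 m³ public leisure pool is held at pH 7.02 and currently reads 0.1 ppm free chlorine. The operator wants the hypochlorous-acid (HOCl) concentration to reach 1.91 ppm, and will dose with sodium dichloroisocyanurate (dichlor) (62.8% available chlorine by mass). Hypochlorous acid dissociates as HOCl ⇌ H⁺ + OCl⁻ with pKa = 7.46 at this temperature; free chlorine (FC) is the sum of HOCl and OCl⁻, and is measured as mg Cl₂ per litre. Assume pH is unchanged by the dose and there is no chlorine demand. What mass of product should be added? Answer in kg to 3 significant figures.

(a) Volume: 663 m³ = 663,000 L.
(a) After draining 38% and refilling: 93 × 0.62 + 9 × 0.38 = 61.08 ppm.
(a) Deficit to target: 85 − 61.08 = 23.92 mg/L.
(a) Mass: 23.92 mg/L × 663,000 L = 15,860 g cyanuric acid.

(b) Volume: 374 m³ = 374,000 L.
(b) [OCl⁻]/[HOCl] = 10^(pH − pKa) = 10^(7.02 − 7.46) = 0.3631; fraction as HOCl = 1/(1 + 0.3631) = 0.7336.
(b) Free chlorine required for 1.91 ppm HOCl: 1.91 / 0.7336 = 2.603 ppm.
(b) FC to add: 2.603 − 0.1 = 2.503 mg/L as Cl₂.
(b) Cl₂ equivalent: 2.503 mg/L × 374,000 L = 936.3 g.
(b) Product at 62.8% available Cl: 936.3 / 0.628 = 1491 g.

(a) 15.9 kg; (b) 1.49 kg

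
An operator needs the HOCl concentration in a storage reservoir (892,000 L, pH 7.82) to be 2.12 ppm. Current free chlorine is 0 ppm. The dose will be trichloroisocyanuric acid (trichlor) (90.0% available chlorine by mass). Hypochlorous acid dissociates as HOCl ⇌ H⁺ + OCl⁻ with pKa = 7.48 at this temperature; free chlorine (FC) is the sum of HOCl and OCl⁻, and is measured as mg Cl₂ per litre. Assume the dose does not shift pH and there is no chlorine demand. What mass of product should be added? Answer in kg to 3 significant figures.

6.70 kg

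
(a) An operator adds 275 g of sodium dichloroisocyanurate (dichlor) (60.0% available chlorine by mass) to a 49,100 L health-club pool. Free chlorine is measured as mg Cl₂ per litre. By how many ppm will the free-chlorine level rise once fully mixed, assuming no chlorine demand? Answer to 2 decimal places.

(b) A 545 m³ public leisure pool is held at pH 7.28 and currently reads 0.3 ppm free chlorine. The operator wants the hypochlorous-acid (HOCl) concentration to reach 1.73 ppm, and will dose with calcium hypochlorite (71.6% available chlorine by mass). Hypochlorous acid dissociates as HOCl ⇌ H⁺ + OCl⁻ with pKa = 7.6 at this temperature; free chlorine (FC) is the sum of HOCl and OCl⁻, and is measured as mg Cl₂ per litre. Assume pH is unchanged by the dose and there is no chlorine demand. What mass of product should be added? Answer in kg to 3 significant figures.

(a) 3.36 ppm; (b) 1.72 kg

(a) Available chlorine delivered: 275 g × 0.6 = 165 g as Cl₂.
(a) Concentration rise: 165 g / 49,100 L = 3.36 mg/L = 3.36 ppm.

(b) Volume: 545 m³ = 545,000 L.
(b) [OCl⁻]/[HOCl] = 10^(pH − pKa) = 10^(7.28 − 7.6) = 0.4786; fraction as HOCl = 1/(1 + 0.4786) = 0.6763.
(b) Free chlorine required for 1.73 ppm HOCl: 1.73 / 0.6763 = 2.558 ppm.
(b) FC to add: 2.558 − 0.3 = 2.258 mg/L as Cl₂.
(b) Cl₂ equivalent: 2.258 mg/L × 545,000 L = 1231 g.
(b) Product at 71.6% available Cl: 1231 / 0.716 = 1719 g.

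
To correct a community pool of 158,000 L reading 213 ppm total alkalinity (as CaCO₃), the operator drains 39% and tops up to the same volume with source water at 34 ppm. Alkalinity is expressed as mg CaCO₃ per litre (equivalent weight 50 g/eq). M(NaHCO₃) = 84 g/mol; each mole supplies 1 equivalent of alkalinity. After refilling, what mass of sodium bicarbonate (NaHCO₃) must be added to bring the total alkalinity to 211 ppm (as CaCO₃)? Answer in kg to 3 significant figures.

18.0 kg

After draining 39% and refilling: 213 × 0.61 + 34 × 0.39 = 143.19 ppm.
Deficit to target: 211 − 143.19 = 67.81 mg/L.
As CaCO₃: 67.81 mg/L × 158,000 L = 10,710 g; ÷ 50 g/eq ÷ 1 = 214.3 mol NaHCO₃.
Mass: 214.3 × 84 = 18,000 g.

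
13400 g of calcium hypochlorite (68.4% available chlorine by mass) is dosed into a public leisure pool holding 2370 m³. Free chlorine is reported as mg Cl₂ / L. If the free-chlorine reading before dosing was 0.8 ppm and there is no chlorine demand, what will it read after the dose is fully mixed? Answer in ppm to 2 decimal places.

Volume: 2370 m³ = 2,370,000 L.
Available chlorine delivered: 13,400 g × 0.684 = 9166 g as Cl₂.
Concentration rise: 9166 g / 2,370,000 L = 3.867 mg/L = 3.87 ppm.
Final FC: 0.8 + 3.87 = 4.67 ppm.

4.67 ppm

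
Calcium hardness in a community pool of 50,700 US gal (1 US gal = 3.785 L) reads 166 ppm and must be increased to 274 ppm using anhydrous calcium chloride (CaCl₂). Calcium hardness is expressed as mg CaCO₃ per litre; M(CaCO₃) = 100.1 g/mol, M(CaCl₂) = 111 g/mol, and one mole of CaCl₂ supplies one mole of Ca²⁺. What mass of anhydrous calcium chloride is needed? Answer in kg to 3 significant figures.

23.0 kg

Volume: 50,700 US gal × 3.785 L/gal = 191,900 L.
Hardness to add: (274 − 166) = 108 mg/L as CaCO₃ × 191,900 L = 20,730 g as CaCO₃.
Moles of Ca²⁺ (1 mol Ca²⁺ ≡ 1 mol CaCO₃): 20,730 / 100.1 g/mol = 207 mol.
Mass of CaCl₂: 207 × 111 = 22,980 g.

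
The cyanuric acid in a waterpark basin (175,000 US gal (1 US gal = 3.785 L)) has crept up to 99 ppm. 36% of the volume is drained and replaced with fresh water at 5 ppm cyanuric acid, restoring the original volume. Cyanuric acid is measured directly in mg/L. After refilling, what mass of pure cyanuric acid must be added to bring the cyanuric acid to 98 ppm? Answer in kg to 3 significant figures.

Volume: 175,000 US gal × 3.785 L/gal = 662,375 L.
After draining 36% and refilling: 99 × 0.64 + 5 × 0.36 = 65.16 ppm.
Deficit to target: 98 − 65.16 = 32.84 mg/L.
Mass: 32.84 mg/L × 662,375 L = 21,750 g cyanuric acid.

21.8 kg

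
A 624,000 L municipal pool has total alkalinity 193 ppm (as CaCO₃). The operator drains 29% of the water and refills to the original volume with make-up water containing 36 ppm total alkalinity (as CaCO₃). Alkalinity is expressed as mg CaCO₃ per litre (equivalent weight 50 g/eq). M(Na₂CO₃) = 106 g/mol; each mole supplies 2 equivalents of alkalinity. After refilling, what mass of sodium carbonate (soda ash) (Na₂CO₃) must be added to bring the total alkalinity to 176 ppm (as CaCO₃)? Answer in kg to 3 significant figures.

18.9 kg

After draining 29% and refilling: 193 × 0.71 + 36 × 0.29 = 147.47 ppm.
Deficit to target: 176 − 147.47 = 28.53 mg/L.
As CaCO₃: 28.53 mg/L × 624,000 L = 17,800 g; ÷ 50 g/eq ÷ 2 = 178 mol Na₂CO₃.
Mass: 178 × 106 = 18,870 g.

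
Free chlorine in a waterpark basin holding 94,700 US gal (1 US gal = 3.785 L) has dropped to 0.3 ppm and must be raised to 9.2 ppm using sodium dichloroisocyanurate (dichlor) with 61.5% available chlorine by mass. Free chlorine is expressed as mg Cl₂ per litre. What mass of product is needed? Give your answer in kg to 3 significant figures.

Volume: 94,700 US gal × 3.785 L/gal = 358,440 L.
Chlorine deficit: 9.2 − 0.3 = 8.9 ppm = 8.9 mg/L as Cl₂.
Cl₂ equivalent needed: 8.9 mg/L × 358,440 L = 3,190,000 mg = 3190 g.
Product at 61.5% available chlorine: 3190 / 0.615 = 5187 g.

5.19 kg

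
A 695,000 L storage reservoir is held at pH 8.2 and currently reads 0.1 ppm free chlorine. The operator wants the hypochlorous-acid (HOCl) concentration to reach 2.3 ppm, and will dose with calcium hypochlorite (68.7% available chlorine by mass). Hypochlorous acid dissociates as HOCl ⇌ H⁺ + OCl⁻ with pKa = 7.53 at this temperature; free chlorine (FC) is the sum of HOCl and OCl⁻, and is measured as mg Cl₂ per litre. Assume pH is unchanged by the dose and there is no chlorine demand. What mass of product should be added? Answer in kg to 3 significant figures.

[OCl⁻]/[HOCl] = 10^(pH − pKa) = 10^(8.2 − 7.53) = 4.677; fraction as HOCl = 1/(1 + 4.677) = 0.1761.
Free chlorine required for 2.3 ppm HOCl: 2.3 / 0.1761 = 13.06 ppm.
FC to add: 13.06 − 0.1 = 12.96 mg/L as Cl₂.
Cl₂ equivalent: 12.96 mg/L × 695,000 L = 9006 g.
Product at 68.7% available Cl: 9006 / 0.687 = 13,110 g.

13.1 kg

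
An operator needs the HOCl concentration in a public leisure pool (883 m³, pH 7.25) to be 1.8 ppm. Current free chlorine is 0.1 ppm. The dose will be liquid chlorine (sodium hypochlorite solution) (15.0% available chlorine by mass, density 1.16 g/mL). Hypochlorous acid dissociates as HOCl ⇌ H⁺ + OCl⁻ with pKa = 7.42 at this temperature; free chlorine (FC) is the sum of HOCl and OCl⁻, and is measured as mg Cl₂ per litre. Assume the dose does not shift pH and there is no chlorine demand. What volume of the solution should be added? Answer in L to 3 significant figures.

Volume: 883 m³ = 883,000 L.
[OCl⁻]/[HOCl] = 10^(pH − pKa) = 10^(7.25 − 7.42) = 0.6761; fraction as HOCl = 1/(1 + 0.6761) = 0.5966.
Free chlorine required for 1.8 ppm HOCl: 1.8 / 0.5966 = 3.017 ppm.
FC to add: 3.017 − 0.1 = 2.917 mg/L as Cl₂.
Cl₂ equivalent: 2.917 mg/L × 883,000 L = 2576 g.
Product at 15.0% available Cl: 2576 / 0.15 = 17,170 g.
Volume: 17,170 g ÷ 1.16 g/mL = 14,800 mL.

14.8 L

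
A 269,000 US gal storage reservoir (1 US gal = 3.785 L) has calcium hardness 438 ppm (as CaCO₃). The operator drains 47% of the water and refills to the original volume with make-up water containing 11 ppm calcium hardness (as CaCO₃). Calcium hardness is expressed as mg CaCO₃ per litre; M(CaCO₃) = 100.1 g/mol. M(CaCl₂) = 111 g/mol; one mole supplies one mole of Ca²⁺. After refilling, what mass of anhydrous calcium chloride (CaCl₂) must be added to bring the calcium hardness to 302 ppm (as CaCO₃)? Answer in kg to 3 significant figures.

Volume: 269,000 US gal × 3.785 L/gal = 1,018,165 L.
After draining 47% and refilling: 438 × 0.53 + 11 × 0.47 = 237.31 ppm.
Deficit to target: 302 − 237.31 = 64.69 mg/L.
As CaCO₃: 64.69 mg/L × 1,018,165 L = 65,870 g; ÷ 100.1 = 658 mol Ca²⁺.
Mass: 658 × 111 = 73,040 g.

73.0 kg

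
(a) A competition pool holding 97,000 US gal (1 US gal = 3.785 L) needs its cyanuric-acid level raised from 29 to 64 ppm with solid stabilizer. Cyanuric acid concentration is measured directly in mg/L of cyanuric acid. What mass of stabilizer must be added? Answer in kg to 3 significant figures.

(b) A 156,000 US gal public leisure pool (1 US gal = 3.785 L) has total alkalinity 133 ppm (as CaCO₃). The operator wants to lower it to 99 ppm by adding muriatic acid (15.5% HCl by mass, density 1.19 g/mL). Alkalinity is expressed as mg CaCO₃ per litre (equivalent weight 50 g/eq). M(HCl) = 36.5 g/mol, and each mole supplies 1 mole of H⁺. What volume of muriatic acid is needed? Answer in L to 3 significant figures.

(a) Volume: 97,000 US gal × 3.785 L/gal = 367,145 L.
(a) CYA to add: (64 − 29) = 35 mg/L × 367,145 L = 12,850 g cyanuric acid.

(b) Volume: 156,000 US gal × 3.785 L/gal = 590,460 L.
(b) Alkalinity to neutralize: (133 − 99) = 34 mg/L as CaCO₃ × 590,460 L = 20,080 g as CaCO₃.
(b) Equivalents of H⁺ required: 20,080 ÷ 50 g/eq = 401.5 eq = 401.5 mol HCl.
(b) Mass of HCl: 401.5 × 36.5 = 14,660 g.
(b) Mass of 15.5% solution: 14,660 / 0.155 = 94,550 g.
(b) Volume: 94,550 g ÷ 1.19 g/mL = 79,450 mL.

(a) 12.9 kg; (b) 79.5 L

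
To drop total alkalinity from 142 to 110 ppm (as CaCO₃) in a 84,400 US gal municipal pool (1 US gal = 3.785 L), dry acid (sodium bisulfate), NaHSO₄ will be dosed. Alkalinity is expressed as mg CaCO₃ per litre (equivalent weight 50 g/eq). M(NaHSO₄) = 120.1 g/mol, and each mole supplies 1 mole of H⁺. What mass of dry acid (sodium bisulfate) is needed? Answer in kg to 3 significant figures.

24.6 kg

Volume: 84,400 US gal × 3.785 L/gal = 319,454 L.
Alkalinity to neutralize: (142 − 110) = 32 mg/L as CaCO₃ × 319,454 L = 10,220 g as CaCO₃.
Equivalents of H⁺ required: 10,220 ÷ 50 g/eq = 204.5 eq = 204.5 mol NaHSO₄.
Mass of NaHSO₄: 204.5 × 120.1 = 24,550 g.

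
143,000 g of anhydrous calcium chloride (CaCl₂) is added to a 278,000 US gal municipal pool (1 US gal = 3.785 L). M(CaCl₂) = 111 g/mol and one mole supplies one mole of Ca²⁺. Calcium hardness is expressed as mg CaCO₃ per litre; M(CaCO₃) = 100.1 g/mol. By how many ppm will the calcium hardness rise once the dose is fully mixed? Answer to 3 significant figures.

123 ppm

Volume: 278,000 US gal × 3.785 L/gal = 1,052,230 L.
Moles of Ca²⁺: 143,000 g ÷ 111 g/mol = 1288 mol.
As CaCO₃: 1288 mol × 100.1 g/mol = 129,000 g.
Rise: 129,000 g / 1,052,230 L × 1000 = 122.6 mg/L.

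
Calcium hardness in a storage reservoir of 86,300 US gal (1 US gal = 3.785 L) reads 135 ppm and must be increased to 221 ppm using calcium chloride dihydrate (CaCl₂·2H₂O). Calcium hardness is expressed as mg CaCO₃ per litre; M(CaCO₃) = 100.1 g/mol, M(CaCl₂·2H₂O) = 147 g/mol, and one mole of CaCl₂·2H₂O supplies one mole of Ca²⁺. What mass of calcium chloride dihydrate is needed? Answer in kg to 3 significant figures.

41.3 kg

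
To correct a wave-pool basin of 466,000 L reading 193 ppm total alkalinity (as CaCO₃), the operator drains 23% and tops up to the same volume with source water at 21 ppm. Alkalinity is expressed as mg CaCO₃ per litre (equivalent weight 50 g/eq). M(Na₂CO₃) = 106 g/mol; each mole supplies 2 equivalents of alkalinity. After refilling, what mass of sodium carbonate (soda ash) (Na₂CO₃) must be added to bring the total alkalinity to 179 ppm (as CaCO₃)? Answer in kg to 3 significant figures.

12.6 kg

After draining 23% and refilling: 193 × 0.77 + 21 × 0.23 = 153.44 ppm.
Deficit to target: 179 − 153.44 = 25.56 mg/L.
As CaCO₃: 25.56 mg/L × 466,000 L = 11,910 g; ÷ 50 g/eq ÷ 2 = 119.1 mol Na₂CO₃.
Mass: 119.1 × 106 = 12,630 g.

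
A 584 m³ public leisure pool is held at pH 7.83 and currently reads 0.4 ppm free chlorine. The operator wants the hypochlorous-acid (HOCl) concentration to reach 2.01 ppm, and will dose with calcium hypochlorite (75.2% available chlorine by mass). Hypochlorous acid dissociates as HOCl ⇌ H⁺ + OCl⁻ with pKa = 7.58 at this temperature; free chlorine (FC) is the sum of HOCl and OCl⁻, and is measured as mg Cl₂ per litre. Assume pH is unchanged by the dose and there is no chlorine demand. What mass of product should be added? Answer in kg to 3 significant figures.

4.03 kg

Volume: 584 m³ = 584,000 L.
[OCl⁻]/[HOCl] = 10^(pH − pKa) = 10^(7.83 − 7.58) = 1.778; fraction as HOCl = 1/(1 + 1.778) = 0.3599.
Free chlorine required for 2.01 ppm HOCl: 2.01 / 0.3599 = 5.584 ppm.
FC to add: 5.584 − 0.4 = 5.184 mg/L as Cl₂.
Cl₂ equivalent: 5.184 mg/L × 584,000 L = 3028 g.
Product at 75.2% available Cl: 3028 / 0.752 = 4026 g.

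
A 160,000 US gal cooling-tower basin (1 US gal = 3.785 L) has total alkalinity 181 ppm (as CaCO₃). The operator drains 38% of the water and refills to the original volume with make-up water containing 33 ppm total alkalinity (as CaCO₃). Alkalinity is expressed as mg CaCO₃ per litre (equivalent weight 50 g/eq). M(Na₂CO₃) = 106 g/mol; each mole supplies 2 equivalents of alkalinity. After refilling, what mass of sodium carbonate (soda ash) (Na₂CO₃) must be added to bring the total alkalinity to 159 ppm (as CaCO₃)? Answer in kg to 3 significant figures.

22.0 kg

Volume: 160,000 US gal × 3.785 L/gal = 605,600 L.
After draining 38% and refilling: 181 × 0.62 + 33 × 0.38 = 124.76 ppm.
Deficit to target: 159 − 124.76 = 34.24 mg/L.
As CaCO₃: 34.24 mg/L × 605,600 L = 20,740 g; ÷ 50 g/eq ÷ 2 = 207.4 mol Na₂CO₃.
Mass: 207.4 × 106 = 21,980 g.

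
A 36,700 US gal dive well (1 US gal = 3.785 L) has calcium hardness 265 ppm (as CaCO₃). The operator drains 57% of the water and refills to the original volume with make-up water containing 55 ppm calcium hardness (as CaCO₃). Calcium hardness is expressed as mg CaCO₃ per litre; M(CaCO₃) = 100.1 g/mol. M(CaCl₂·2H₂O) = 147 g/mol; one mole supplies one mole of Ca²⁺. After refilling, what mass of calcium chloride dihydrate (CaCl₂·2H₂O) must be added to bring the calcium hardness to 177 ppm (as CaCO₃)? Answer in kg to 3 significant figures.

Volume: 36,700 US gal × 3.785 L/gal = 138,910 L.
After draining 57% and refilling: 265 × 0.43 + 55 × 0.57 = 145.3 ppm.
Deficit to target: 177 − 145.3 = 31.7 mg/L.
As CaCO₃: 31.7 mg/L × 138,910 L = 4403 g; ÷ 100.1 = 43.99 mol Ca²⁺.
Mass: 43.99 × 147 = 6467 g.

6.47 kg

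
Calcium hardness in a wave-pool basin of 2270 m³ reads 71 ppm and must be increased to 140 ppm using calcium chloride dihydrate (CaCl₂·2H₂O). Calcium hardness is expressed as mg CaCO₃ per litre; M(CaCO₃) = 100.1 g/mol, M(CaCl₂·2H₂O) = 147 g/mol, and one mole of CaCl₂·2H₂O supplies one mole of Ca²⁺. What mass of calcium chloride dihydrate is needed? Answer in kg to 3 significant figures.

Volume: 2270 m³ = 2,270,000 L.
Hardness to add: (140 − 71) = 69 mg/L as CaCO₃ × 2,270,000 L = 156,600 g as CaCO₃.
Moles of Ca²⁺ (1 mol Ca²⁺ ≡ 1 mol CaCO₃): 156,600 / 100.1 g/mol = 1565 mol.
Mass of CaCl₂·2H₂O: 1565 × 147 = 230,000 g.

230 kg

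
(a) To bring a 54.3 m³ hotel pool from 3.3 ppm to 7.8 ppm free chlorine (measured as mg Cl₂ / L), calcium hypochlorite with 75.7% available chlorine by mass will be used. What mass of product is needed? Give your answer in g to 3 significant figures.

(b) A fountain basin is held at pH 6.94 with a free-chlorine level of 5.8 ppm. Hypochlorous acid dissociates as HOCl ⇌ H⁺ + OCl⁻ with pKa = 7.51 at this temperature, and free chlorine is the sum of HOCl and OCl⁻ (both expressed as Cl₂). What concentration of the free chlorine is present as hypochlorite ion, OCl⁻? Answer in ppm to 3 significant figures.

(a) 323 g; (b) 1.23 ppm

(a) Volume: 54.3 m³ = 54,300 L.
(a) Chlorine deficit: 7.8 − 3.3 = 4.5 ppm = 4.5 mg/L as Cl₂.
(a) Cl₂ equivalent needed: 4.5 mg/L × 54,300 L = 244,400 mg = 244.3 g.
(a) Product at 75.7% available chlorine: 244.3 / 0.757 = 322.8 g.

(b) [OCl⁻]/[HOCl] = 10^(pH − pKa) = 10^(6.94 − 7.51) = 10^-0.57 = 0.2692.
(b) Fraction as HOCl = 1 / (1 + 0.2692) = 0.7879.
(b) OCl⁻ = (1 − 0.7879) × 5.8 ppm = 1.23 ppm.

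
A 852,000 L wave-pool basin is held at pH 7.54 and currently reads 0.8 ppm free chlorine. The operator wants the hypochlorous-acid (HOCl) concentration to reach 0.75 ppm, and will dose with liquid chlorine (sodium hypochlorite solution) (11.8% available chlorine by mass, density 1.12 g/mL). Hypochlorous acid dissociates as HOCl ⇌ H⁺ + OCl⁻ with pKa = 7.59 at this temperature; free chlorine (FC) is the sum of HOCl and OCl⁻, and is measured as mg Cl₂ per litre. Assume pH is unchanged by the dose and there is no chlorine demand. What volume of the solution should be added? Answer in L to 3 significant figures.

[OCl⁻]/[HOCl] = 10^(pH − pKa) = 10^(7.54 − 7.59) = 0.8913; fraction as HOCl = 1/(1 + 0.8913) = 0.5288.
Free chlorine required for 0.75 ppm HOCl: 0.75 / 0.5288 = 1.418 ppm.
FC to add: 1.418 − 0.8 = 0.6184 mg/L as Cl₂.
Cl₂ equivalent: 0.6184 mg/L × 852,000 L = 526.9 g.
Product at 11.8% available Cl: 526.9 / 0.118 = 4465 g.
Volume: 4465 g ÷ 1.12 g/mL = 3987 mL.

3.99 L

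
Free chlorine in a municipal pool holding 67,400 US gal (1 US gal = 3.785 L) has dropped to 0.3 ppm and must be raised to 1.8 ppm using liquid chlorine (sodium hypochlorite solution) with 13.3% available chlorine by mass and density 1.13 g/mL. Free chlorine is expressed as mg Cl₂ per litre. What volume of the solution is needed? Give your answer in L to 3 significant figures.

Volume: 67,400 US gal × 3.785 L/gal = 255,109 L.
Chlorine deficit: 1.8 − 0.3 = 1.5 ppm = 1.5 mg/L as Cl₂.
Cl₂ equivalent needed: 1.5 mg/L × 255,109 L = 382,700 mg = 382.7 g.
Product at 13.3% available chlorine: 382.7 / 0.133 = 2877 g.
Volume at density 1.13 g/mL: 2877 g ÷ 1.13 g/mL = 2546 mL.

2.55 L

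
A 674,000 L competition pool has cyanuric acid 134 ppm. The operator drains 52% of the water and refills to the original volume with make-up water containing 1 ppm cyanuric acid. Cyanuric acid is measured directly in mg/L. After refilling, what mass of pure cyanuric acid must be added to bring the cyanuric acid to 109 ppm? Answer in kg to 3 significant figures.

29.8 kg

After draining 52% and refilling: 134 × 0.48 + 1 × 0.52 = 64.84 ppm.
Deficit to target: 109 − 64.84 = 44.16 mg/L.
Mass: 44.16 mg/L × 674,000 L = 29,760 g cyanuric acid.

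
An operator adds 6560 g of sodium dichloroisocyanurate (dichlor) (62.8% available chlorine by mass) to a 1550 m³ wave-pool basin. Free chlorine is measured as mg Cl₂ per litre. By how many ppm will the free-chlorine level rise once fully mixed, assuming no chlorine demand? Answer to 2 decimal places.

2.66 ppm

Volume: 1550 m³ = 1,550,000 L.
Available chlorine delivered: 6560 g × 0.628 = 4120 g as Cl₂.
Concentration rise: 4120 g / 1,550,000 L = 2.658 mg/L = 2.66 ppm.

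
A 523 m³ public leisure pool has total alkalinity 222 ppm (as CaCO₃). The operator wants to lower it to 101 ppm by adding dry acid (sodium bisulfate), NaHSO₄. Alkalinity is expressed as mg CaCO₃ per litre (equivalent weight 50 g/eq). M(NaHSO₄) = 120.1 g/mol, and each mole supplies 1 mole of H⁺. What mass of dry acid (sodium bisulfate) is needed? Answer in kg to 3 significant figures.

Volume: 523 m³ = 523,000 L.
Alkalinity to neutralize: (222 − 101) = 121 mg/L as CaCO₃ × 523,000 L = 63,280 g as CaCO₃.
Equivalents of H⁺ required: 63,280 ÷ 50 g/eq = 1266 eq = 1266 mol NaHSO₄.
Mass of NaHSO₄: 1266 × 120.1 = 152,000 g.

152 kg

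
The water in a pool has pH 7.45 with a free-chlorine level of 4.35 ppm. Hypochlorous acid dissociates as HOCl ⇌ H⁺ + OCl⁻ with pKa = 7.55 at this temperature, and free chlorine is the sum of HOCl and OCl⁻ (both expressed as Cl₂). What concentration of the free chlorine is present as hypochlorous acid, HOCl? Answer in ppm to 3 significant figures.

[OCl⁻]/[HOCl] = 10^(pH − pKa) = 10^(7.45 − 7.55) = 10^-0.10 = 0.7943.
Fraction as HOCl = 1 / (1 + 0.7943) = 0.5573.
HOCl = 0.5573 × 4.35 ppm = 2.424 ppm.

2.42 ppm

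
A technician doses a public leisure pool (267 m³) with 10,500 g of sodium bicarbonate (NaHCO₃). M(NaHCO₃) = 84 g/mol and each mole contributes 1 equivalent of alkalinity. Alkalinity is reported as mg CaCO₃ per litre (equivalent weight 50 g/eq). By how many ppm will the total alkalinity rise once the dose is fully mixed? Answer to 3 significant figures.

Volume: 267 m³ = 267,000 L.
Moles of NaHCO₃: 10,500 g ÷ 84 g/mol = 125 mol → 125 eq of alkalinity.
As CaCO₃: 125 eq × 50 g/eq = 6250 g.
Rise: 6250 g / 267,000 L × 1000 = 23.41 mg/L.

23.4 ppm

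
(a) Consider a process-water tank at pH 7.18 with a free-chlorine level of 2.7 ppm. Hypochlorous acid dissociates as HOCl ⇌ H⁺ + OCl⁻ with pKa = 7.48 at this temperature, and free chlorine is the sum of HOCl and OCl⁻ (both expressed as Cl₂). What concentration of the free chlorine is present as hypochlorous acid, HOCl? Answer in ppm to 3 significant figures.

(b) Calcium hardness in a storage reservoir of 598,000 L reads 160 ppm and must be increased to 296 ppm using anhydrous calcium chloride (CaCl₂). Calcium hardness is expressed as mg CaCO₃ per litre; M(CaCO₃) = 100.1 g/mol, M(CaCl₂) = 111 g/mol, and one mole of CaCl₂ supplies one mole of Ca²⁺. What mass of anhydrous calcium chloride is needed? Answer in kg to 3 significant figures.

(a) [OCl⁻]/[HOCl] = 10^(pH − pKa) = 10^(7.18 − 7.48) = 10^-0.30 = 0.5012.
(a) Fraction as HOCl = 1 / (1 + 0.5012) = 0.6661.
(a) HOCl = 0.6661 × 2.7 ppm = 1.799 ppm.

(b) Hardness to add: (296 − 160) = 136 mg/L as CaCO₃ × 598,000 L = 81,330 g as CaCO₃.
(b) Moles of Ca²⁺ (1 mol Ca²⁺ ≡ 1 mol CaCO₃): 81,330 / 100.1 g/mol = 812.5 mol.
(b) Mass of CaCl₂: 812.5 × 111 = 90,180 g.

(a) 1.80 ppm; (b) 90.2 kg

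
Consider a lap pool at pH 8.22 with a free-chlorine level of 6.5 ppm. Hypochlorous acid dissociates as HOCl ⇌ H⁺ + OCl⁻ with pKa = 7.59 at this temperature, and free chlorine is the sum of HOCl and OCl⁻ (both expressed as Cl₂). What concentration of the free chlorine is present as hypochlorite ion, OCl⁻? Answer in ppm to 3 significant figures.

5.27 ppm

[OCl⁻]/[HOCl] = 10^(pH − pKa) = 10^(8.22 − 7.59) = 10^0.63 = 4.266.
Fraction as HOCl = 1 / (1 + 4.266) = 0.1899.
OCl⁻ = (1 − 0.1899) × 6.5 ppm = 5.266 ppm.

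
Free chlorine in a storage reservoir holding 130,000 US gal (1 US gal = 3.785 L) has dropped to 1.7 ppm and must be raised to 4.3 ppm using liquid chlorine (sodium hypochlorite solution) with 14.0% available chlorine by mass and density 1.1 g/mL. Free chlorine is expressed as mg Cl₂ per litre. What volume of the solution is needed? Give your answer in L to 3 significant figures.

8.31 L

Volume: 130,000 US gal × 3.785 L/gal = 492,050 L.
Chlorine deficit: 4.3 − 1.7 = 2.6 ppm = 2.6 mg/L as Cl₂.
Cl₂ equivalent needed: 2.6 mg/L × 492,050 L = 1,279,000 mg = 1279 g.
Product at 14.0% available chlorine: 1279 / 0.14 = 9138 g.
Volume at density 1.1 g/mL: 9138 g ÷ 1.1 g/mL = 8307 mL.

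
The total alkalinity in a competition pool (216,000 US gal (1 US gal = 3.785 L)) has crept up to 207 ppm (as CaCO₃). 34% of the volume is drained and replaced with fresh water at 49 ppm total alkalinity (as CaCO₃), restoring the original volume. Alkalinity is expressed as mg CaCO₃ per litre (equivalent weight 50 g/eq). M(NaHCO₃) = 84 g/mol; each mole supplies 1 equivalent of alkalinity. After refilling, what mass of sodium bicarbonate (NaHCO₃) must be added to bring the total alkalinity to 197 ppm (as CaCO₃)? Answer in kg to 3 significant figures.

Volume: 216,000 US gal × 3.785 L/gal = 817,560 L.
After draining 34% and refilling: 207 × 0.66 + 49 × 0.34 = 153.28 ppm.
Deficit to target: 197 − 153.28 = 43.72 mg/L.
As CaCO₃: 43.72 mg/L × 817,560 L = 35,740 g; ÷ 50 g/eq ÷ 1 = 714.9 mol NaHCO₃.
Mass: 714.9 × 84 = 60,050 g.

60.0 kg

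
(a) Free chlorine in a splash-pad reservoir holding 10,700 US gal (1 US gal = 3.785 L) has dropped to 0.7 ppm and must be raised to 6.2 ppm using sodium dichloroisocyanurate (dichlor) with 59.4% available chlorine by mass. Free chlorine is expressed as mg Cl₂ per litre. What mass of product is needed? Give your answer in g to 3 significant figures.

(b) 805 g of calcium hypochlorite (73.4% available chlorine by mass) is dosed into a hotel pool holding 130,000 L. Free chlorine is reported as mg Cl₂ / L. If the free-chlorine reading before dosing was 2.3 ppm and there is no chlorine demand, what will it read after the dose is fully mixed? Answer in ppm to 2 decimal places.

(a) 375 g; (b) 6.85 ppm

(a) Volume: 10,700 US gal × 3.785 L/gal = 40,500 L.
(a) Chlorine deficit: 6.2 − 0.7 = 5.5 ppm = 5.5 mg/L as Cl₂.
(a) Cl₂ equivalent needed: 5.5 mg/L × 40,500 L = 222,700 mg = 222.7 g.
(a) Product at 59.4% available chlorine: 222.7 / 0.594 = 375 g.

(b) Available chlorine delivered: 805 g × 0.734 = 590.9 g as Cl₂.
(b) Concentration rise: 590.9 g / 130,000 L = 4.545 mg/L = 4.55 ppm.
(b) Final FC: 2.3 + 4.55 = 6.85 ppm.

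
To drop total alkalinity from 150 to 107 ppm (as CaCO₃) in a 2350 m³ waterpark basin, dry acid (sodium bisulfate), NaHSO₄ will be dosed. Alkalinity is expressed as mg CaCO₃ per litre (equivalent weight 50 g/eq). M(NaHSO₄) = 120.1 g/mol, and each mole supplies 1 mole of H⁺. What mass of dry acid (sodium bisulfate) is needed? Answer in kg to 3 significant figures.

Volume: 2350 m³ = 2,350,000 L.
Alkalinity to neutralize: (150 − 107) = 43 mg/L as CaCO₃ × 2,350,000 L = 101,000 g as CaCO₃.
Equivalents of H⁺ required: 101,000 ÷ 50 g/eq = 2021 eq = 2021 mol NaHSO₄.
Mass of NaHSO₄: 2021 × 120.1 = 242,700 g.

243 kg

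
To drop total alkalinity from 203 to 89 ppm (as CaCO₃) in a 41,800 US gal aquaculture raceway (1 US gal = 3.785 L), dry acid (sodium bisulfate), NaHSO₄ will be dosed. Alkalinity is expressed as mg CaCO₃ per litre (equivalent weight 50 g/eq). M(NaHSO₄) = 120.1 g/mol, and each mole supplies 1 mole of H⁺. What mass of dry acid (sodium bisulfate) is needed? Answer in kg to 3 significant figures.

Volume: 41,800 US gal × 3.785 L/gal = 158,213 L.
Alkalinity to neutralize: (203 − 89) = 114 mg/L as CaCO₃ × 158,213 L = 18,040 g as CaCO₃.
Equivalents of H⁺ required: 18,040 ÷ 50 g/eq = 360.7 eq = 360.7 mol NaHSO₄.
Mass of NaHSO₄: 360.7 × 120.1 = 43,320 g.

43.3 kg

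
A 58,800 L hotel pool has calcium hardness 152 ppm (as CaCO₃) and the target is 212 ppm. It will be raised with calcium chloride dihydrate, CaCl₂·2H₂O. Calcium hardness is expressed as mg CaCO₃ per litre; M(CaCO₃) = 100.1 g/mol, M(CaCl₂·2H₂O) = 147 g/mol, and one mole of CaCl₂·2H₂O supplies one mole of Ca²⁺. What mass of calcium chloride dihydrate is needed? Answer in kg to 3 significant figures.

5.18 kg

Hardness to add: (212 − 152) = 60 mg/L as CaCO₃ × 58,800 L = 3528 g as CaCO₃.
Moles of Ca²⁺ (1 mol Ca²⁺ ≡ 1 mol CaCO₃): 3528 / 100.1 g/mol = 35.24 mol.
Mass of CaCl₂·2H₂O: 35.24 × 147 = 5181 g.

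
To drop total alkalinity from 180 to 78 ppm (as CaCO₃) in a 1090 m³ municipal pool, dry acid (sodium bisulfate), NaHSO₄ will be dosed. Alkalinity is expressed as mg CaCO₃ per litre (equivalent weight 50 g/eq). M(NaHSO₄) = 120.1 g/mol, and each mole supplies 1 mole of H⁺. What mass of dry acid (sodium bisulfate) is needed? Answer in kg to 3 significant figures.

267 kg

Volume: 1090 m³ = 1,090,000 L.
Alkalinity to neutralize: (180 − 78) = 102 mg/L as CaCO₃ × 1,090,000 L = 111,200 g as CaCO₃.
Equivalents of H⁺ required: 111,200 ÷ 50 g/eq = 2224 eq = 2224 mol NaHSO₄.
Mass of NaHSO₄: 2224 × 120.1 = 267,100 g.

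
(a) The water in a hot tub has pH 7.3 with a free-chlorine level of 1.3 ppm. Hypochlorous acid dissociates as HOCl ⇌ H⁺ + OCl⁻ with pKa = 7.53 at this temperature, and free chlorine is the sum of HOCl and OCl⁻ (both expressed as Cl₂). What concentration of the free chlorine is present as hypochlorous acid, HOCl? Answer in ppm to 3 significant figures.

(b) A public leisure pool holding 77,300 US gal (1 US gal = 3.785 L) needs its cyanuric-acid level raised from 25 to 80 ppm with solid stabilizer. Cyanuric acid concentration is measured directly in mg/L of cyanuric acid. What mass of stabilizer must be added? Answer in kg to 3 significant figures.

(a) 0.818 ppm; (b) 16.1 kg

(a) [OCl⁻]/[HOCl] = 10^(pH − pKa) = 10^(7.3 − 7.53) = 10^-0.23 = 0.5888.
(a) Fraction as HOCl = 1 / (1 + 0.5888) = 0.6294.
(a) HOCl = 0.6294 × 1.3 ppm = 0.8182 ppm.

(b) Volume: 77,300 US gal × 3.785 L/gal = 292,580 L.
(b) CYA to add: (80 − 25) = 55 mg/L × 292,580 L = 16,090 g cyanuric acid.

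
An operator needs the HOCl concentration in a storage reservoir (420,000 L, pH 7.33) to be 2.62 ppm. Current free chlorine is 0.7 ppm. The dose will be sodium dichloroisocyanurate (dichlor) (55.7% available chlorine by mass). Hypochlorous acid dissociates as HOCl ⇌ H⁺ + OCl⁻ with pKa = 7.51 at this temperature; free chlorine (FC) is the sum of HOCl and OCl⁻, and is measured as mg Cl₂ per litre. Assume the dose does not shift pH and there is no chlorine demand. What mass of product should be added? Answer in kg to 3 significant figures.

[OCl⁻]/[HOCl] = 10^(pH − pKa) = 10^(7.33 − 7.51) = 0.6607; fraction as HOCl = 1/(1 + 0.6607) = 0.6022.
Free chlorine required for 2.62 ppm HOCl: 2.62 / 0.6022 = 4.351 ppm.
FC to add: 4.351 − 0.7 = 3.651 mg/L as Cl₂.
Cl₂ equivalent: 3.651 mg/L × 420,000 L = 1533 g.
Product at 55.7% available Cl: 1533 / 0.557 = 2753 g.

2.75 kg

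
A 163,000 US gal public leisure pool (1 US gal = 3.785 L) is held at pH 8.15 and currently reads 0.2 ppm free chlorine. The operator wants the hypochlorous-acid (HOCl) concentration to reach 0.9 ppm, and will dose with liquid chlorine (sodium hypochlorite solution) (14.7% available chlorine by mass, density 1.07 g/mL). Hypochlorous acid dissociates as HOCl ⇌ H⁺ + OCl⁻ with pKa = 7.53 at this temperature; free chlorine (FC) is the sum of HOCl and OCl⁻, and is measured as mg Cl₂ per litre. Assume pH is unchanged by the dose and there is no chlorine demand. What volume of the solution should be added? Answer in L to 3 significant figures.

17.5 L

Volume: 163,000 US gal × 3.785 L/gal = 616,955 L.
[OCl⁻]/[HOCl] = 10^(pH − pKa) = 10^(8.15 − 7.53) = 4.169; fraction as HOCl = 1/(1 + 4.169) = 0.1935.
Free chlorine required for 0.9 ppm HOCl: 0.9 / 0.1935 = 4.652 ppm.
FC to add: 4.652 − 0.2 = 4.452 mg/L as Cl₂.
Cl₂ equivalent: 4.452 mg/L × 616,955 L = 2747 g.
Product at 14.7% available Cl: 2747 / 0.147 = 18,680 g.
Volume: 18,680 g ÷ 1.07 g/mL = 17,460 mL.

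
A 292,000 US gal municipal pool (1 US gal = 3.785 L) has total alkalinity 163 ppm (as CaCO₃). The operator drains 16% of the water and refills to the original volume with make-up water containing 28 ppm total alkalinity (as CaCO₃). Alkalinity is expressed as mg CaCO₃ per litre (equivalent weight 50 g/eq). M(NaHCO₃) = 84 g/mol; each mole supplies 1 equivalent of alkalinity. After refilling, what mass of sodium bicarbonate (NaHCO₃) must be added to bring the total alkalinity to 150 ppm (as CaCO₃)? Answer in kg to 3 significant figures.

16.0 kg

Volume: 292,000 US gal × 3.785 L/gal = 1,105,220 L.
After draining 16% and refilling: 163 × 0.84 + 28 × 0.16 = 141.4 ppm.
Deficit to target: 150 − 141.4 = 8.6 mg/L.
As CaCO₃: 8.6 mg/L × 1,105,220 L = 9505 g; ÷ 50 g/eq ÷ 1 = 190.1 mol NaHCO₃.
Mass: 190.1 × 84 = 15,970 g.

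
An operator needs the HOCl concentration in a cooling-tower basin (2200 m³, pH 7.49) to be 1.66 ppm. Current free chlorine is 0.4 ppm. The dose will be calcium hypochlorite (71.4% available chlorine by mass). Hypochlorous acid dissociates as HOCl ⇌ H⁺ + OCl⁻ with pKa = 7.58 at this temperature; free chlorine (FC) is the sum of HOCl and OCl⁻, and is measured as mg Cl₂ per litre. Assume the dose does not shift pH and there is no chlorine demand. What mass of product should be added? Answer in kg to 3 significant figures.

Volume: 2200 m³ = 2,200,000 L.
[OCl⁻]/[HOCl] = 10^(pH − pKa) = 10^(7.49 − 7.58) = 0.8128; fraction as HOCl = 1/(1 + 0.8128) = 0.5516.
Free chlorine required for 1.66 ppm HOCl: 1.66 / 0.5516 = 3.009 ppm.
FC to add: 3.009 − 0.4 = 2.609 mg/L as Cl₂.
Cl₂ equivalent: 2.609 mg/L × 2,200,000 L = 5740 g.
Product at 71.4% available Cl: 5740 / 0.714 = 8040 g.

8.04 kg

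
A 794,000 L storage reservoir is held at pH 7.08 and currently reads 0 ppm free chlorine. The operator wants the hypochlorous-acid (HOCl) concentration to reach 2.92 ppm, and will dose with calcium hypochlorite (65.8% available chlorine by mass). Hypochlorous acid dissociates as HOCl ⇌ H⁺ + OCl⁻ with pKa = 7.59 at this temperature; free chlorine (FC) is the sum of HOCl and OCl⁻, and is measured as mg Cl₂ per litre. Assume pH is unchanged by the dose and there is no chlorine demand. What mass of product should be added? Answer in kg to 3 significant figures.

[OCl⁻]/[HOCl] = 10^(pH − pKa) = 10^(7.08 − 7.59) = 0.309; fraction as HOCl = 1/(1 + 0.309) = 0.7639.
Free chlorine required for 2.92 ppm HOCl: 2.92 / 0.7639 = 3.822 ppm.
FC to add: 3.822 − 0 = 3.822 mg/L as Cl₂.
Cl₂ equivalent: 3.822 mg/L × 794,000 L = 3035 g.
Product at 65.8% available Cl: 3035 / 0.658 = 4612 g.

4.61 kg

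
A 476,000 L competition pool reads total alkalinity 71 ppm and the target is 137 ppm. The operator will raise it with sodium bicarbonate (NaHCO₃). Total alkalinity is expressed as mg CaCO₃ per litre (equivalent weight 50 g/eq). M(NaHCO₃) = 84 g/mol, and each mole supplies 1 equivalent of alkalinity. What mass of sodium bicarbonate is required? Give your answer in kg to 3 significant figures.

52.8 kg

Alkalinity to add: (137 − 71) = 66 mg/L as CaCO₃ × 476,000 L = 31,420 g as CaCO₃.
Equivalents: 31,420 g ÷ 50 g/eq = 628.3 eq.
NaHCO₃ supplies 1 eq per mole → 628.3 mol.
Mass: 628.3 mol × 84 g/mol = 52,780 g.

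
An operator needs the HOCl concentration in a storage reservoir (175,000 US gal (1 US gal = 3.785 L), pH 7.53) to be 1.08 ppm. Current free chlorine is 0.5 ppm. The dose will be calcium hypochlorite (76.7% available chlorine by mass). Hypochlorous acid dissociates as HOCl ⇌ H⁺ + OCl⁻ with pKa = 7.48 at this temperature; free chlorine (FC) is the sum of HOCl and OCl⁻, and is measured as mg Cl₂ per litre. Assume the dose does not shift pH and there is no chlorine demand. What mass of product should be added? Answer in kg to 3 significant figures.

Volume: 175,000 US gal × 3.785 L/gal = 662,375 L.
[OCl⁻]/[HOCl] = 10^(pH − pKa) = 10^(7.53 − 7.48) = 1.122; fraction as HOCl = 1/(1 + 1.122) = 0.4712.
Free chlorine required for 1.08 ppm HOCl: 1.08 / 0.4712 = 2.292 ppm.
FC to add: 2.292 − 0.5 = 1.792 mg/L as Cl₂.
Cl₂ equivalent: 1.792 mg/L × 662,375 L = 1187 g.
Product at 76.7% available Cl: 1187 / 0.767 = 1547 g.

1.55 kg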